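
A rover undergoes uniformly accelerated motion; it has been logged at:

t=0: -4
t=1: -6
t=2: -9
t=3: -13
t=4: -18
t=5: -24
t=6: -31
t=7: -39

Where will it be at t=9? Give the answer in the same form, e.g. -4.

-58

Successive displacements: -2, -3, -4, -5, -6, -7, -8 — each changes by -1.
step 8: -39 − 9 → -48
step 9: -48 − 10 → -58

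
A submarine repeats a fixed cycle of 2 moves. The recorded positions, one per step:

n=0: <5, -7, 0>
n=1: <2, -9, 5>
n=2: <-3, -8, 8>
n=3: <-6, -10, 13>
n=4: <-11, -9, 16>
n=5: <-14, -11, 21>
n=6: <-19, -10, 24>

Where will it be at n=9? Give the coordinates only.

<-30, -13, 37>

Step-to-step displacements: <-3, -2, +5>, <-5, +1, +3>, <-3, -2, +5>, <-5, +1, +3>, <-3, -2, +5>, <-5, +1, +3> — a repeating cycle of length 2.
step 7: apply <-3, -2, +5> → <-22, -12, 29>
step 8: apply <-5, +1, +3> → <-27, -11, 32>
step 9: apply <-3, -2, +5> → <-30, -13, 37>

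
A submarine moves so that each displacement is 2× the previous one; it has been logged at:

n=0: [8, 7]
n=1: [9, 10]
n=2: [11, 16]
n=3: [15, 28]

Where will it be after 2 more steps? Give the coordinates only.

Step-to-step displacements: [+1, +3], [+2, +6], [+4, +12]; each is 2× the previous.
step 4: [15, 28] + [+8, +24] → [23, 52]
step 5: [23, 52] + [+16, +48] → [39, 100]

[39, 100]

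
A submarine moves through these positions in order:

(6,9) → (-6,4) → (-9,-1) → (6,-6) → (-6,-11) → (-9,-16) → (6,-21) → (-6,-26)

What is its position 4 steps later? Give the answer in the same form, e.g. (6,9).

The first coordinate repeats the cycle [6, -6, -9] with period 3; step 11 mod 3 = 2, giving -9.
The second coordinate changes by -5 each step, so at step 11 it is 9 + 11·(-5) = -46.

(-9,-46)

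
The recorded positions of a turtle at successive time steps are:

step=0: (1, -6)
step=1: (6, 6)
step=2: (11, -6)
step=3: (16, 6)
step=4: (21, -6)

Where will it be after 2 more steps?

(31, -6)

First: linear, +5 per step → 31 at step 6.
Second: cycles through -6, 6 every 2 steps. Step 6 lands at position 0 of the cycle → -6.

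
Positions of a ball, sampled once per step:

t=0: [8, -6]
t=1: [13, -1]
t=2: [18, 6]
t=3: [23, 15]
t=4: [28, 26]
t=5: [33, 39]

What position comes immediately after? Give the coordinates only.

Taking differences between consecutive positions: [+5, +5], [+5, +7], [+5, +9], [+5, +11], [+5, +13]. These grow by [+0, +2] each step.
step 6: [33, 39] + [+5, +15] → [38, 54]

[38, 54]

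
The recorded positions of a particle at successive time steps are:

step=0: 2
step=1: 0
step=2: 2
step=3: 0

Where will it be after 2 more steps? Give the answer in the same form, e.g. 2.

0

Consecutive displacements -2, +2, -2 scale by a factor of -1 each step.
step 4: 0 + 2 → 2
step 5: 2 − 2 → 0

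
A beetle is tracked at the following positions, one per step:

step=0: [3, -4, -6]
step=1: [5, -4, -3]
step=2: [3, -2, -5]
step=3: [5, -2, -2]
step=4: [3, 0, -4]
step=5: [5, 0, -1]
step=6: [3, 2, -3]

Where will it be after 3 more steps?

[5, 4, 1]

Step-to-step displacements: [+2, +0, +3], [-2, +2, -2], [+2, +0, +3], [-2, +2, -2], [+2, +0, +3], [-2, +2, -2] — a repeating cycle of length 2.
step 7: apply [+2, +0, +3] → [5, 2, 0]
step 8: apply [-2, +2, -2] → [3, 4, -2]
step 9: apply [+2, +0, +3] → [5, 4, 1]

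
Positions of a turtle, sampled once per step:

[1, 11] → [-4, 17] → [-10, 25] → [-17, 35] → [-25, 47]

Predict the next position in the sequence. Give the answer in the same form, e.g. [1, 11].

[-34, 61]

First differences are [-5, +6], [-6, +8], [-7, +10], [-8, +12]; their common second difference is [-1, +2] (constant acceleration).
step 5: [-25, 47] + [-9, +14] → [-34, 61]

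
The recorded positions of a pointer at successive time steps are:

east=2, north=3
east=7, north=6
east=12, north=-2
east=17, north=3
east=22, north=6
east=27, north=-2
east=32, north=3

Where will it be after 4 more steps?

east=52, north=6

East: linear, +5 per step → 52 at step 10.
North: cycles through 3, 6, -2 every 3 steps. Step 10 lands at position 1 of the cycle → 6.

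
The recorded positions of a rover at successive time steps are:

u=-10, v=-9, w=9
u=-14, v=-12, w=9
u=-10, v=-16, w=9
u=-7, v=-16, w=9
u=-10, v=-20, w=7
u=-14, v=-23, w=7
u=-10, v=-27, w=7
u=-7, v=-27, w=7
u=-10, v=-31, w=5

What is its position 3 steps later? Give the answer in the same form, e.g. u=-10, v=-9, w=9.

Step-to-step displacements: (-4, -3, +0), (+4, -4, +0), (+3, +0, +0), (-3, -4, -2), (-4, -3, +0), (+4, -4, +0), (+3, +0, +0), (-3, -4, -2) — a repeating cycle of length 4.
step 9: apply (-4, -3, +0) → u=-14, v=-34, w=5
step 10: apply (+4, -4, +0) → u=-10, v=-38, w=5
step 11: apply (+3, +0, +0) → u=-7, v=-38, w=5

u=-7, v=-38, w=5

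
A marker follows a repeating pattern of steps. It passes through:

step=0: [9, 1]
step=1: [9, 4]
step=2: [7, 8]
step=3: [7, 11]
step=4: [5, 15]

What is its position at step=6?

[3, 22]

Differencing gives [+0, +3], [-2, +4], [+0, +3], [-2, +4]. This is the pattern [+0, +3], [-2, +4] repeated.
step 5: apply [+0, +3] → [5, 18]
step 6: apply [-2, +4] → [3, 22]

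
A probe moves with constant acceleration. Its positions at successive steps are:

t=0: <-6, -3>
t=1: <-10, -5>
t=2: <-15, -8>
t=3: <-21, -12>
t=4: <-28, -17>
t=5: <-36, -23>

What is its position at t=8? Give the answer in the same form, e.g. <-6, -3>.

First differences are <-4, -2>, <-5, -3>, <-6, -4>, <-7, -5>, <-8, -6>; their common second difference is <-1, -1> (constant acceleration).
step 6: <-36, -23> + <-9, -7> → <-45, -30>
step 7: <-45, -30> + <-10, -8> → <-55, -38>
step 8: <-55, -38> + <-11, -9> → <-66, -47>

<-66, -47>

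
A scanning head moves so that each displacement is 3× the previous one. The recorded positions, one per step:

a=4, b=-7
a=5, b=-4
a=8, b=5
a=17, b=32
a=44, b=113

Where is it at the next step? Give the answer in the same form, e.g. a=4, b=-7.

a=125, b=356

Consecutive displacements (+1, +3), (+3, +9), (+9, +27), (+27, +81) scale by a factor of 3 each step.
step 5: a=44, b=113 + (+81, +243) → a=125, b=356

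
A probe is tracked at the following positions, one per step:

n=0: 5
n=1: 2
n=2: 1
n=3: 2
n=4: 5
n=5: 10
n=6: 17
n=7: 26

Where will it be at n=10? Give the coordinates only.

Successive displacements: -3, -1, +1, +3, +5, +7, +9 — each changes by +2.
step 8: 26 + 11 → 37
step 9: 37 + 13 → 50
step 10: 50 + 15 → 65

65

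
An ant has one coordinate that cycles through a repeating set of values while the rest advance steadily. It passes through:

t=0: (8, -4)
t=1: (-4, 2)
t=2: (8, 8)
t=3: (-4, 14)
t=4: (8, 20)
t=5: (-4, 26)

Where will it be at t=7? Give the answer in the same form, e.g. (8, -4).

First: cycles through 8, -4 every 2 steps. Step 7 lands at position 1 of the cycle → -4.
Second: linear, +6 per step → 38 at step 7.

(-4, 38)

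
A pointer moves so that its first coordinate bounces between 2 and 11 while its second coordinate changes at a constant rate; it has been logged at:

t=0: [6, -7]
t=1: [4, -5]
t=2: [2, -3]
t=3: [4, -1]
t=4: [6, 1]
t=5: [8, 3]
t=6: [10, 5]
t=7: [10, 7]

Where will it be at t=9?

The first coordinate travels 2 per step and bounces off the walls at 2 and 11.
  step 8: 10 → 8
  step 9: 8 → 6
The second coordinate changes by +2 each step: at step 9 it is 11.

[6, 11]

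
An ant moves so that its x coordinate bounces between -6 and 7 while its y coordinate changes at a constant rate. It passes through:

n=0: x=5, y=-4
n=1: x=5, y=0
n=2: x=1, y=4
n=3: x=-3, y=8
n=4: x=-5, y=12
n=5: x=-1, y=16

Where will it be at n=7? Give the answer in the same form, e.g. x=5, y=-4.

The x coordinate travels 4 per step and bounces off the walls at -6 and 7.
  step 6: -1 → 3
  step 7: 3 → 7
The y coordinate changes by +4 each step: at step 7 it is 24.

x=7, y=24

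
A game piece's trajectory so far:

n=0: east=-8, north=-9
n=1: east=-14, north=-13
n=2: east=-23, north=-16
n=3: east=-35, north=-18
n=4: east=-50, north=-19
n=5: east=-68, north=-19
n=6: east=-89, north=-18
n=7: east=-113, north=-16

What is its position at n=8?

Successive displacements: (-6,-4), (-9,-3), (-12,-2), (-15,-1), (-18,+0), (-21,+1), (-24,+2) — each changes by (-3,+1).
step 8: east=-113, north=-16 + (-27,+3) → east=-140, north=-13

east=-140, north=-13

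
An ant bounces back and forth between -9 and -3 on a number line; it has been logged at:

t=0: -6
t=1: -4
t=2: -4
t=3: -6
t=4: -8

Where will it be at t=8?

The value travels 2 per step and bounces off the walls at -9 and -3.
  step 5: -8 → -8
  step 6: -8 → -6
  step 7: -6 → -4
  step 8: -4 → -4

-4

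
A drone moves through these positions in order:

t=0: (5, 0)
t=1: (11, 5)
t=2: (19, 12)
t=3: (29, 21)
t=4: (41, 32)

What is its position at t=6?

(71, 60)

First differences are (+6, +5), (+8, +7), (+10, +9), (+12, +11); their common second difference is (+2, +2) (constant acceleration).
step 5: (41, 32) + (+14, +13) → (55, 45)
step 6: (55, 45) + (+16, +15) → (71, 60)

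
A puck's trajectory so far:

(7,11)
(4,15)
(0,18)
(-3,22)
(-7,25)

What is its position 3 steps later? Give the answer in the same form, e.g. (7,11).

The moves between consecutive positions are (-3,+4), (-4,+3), (-3,+4), (-4,+3); they repeat the 2-cycle [(-3,+4), (-4,+3)].
step 5: apply (-3,+4) → (-10,29)
step 6: apply (-4,+3) → (-14,32)
step 7: apply (-3,+4) → (-17,36)

(-17,36)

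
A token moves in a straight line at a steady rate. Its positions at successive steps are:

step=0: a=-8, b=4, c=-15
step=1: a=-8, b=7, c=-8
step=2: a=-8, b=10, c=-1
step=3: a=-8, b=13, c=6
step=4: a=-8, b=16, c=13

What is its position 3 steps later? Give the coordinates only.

The position changes by (+0, +3, +7) every step.
step 5: a=-8, b=16, c=13 + (+0, +3, +7) → a=-8, b=19, c=20
step 6: a=-8, b=19, c=20 + (+0, +3, +7) → a=-8, b=22, c=27
step 7: a=-8, b=22, c=27 + (+0, +3, +7) → a=-8, b=25, c=34

a=-8, b=25, c=34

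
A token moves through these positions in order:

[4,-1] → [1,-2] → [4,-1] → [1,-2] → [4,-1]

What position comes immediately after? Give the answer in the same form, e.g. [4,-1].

Consecutive displacements [-3,-1], [+3,+1], [-3,-1], [+3,+1] scale by a factor of -1 each step.
step 5: [4,-1] + [-3,-1] → [1,-2]

[1,-2]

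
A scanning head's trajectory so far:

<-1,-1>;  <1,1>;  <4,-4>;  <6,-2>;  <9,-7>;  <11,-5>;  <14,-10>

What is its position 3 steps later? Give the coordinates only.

<21,-11>

The moves between consecutive positions are <+2,+2>, <+3,-5>, <+2,+2>, <+3,-5>, <+2,+2>, <+3,-5>; they repeat the 2-cycle [<+2,+2>, <+3,-5>].
step 7: apply <+2,+2> → <16,-8>
step 8: apply <+3,-5> → <19,-13>
step 9: apply <+2,+2> → <21,-11>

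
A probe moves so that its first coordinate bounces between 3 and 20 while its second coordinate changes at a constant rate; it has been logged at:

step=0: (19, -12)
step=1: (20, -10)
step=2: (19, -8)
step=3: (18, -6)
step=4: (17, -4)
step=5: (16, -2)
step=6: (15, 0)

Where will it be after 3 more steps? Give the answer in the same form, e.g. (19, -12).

The first coordinate reflects between 3 and 20, moving 1 per step.
  step 7: 15 → 14
  step 8: 14 → 13
  step 9: 13 → 12
The second coordinate changes by +2 each step: at step 9 it is 6.

(12, 6)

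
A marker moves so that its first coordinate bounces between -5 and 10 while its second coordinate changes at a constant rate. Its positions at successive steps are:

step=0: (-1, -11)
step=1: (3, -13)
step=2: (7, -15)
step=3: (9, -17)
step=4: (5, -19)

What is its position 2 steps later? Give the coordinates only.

The first coordinate travels 4 per step and bounces off the walls at -5 and 10.
  step 5: 5 → 1
  step 6: 1 → -3
The second coordinate changes by -2 each step: at step 6 it is -23.

(-3, -23)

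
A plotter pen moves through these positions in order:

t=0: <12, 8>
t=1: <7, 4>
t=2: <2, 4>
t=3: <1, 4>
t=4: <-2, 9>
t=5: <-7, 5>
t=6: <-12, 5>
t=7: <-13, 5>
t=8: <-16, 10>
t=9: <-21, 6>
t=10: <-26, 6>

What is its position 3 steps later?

The moves between consecutive positions are <-5, -4>, <-5, +0>, <-1, +0>, <-3, +5>, <-5, -4>, <-5, +0>, <-1, +0>, <-3, +5>, <-5, -4>, <-5, +0>; they repeat the 4-cycle [<-5, -4>, <-5, +0>, <-1, +0>, <-3, +5>].
step 11: apply <-1, +0> → <-27, 6>
step 12: apply <-3, +5> → <-30, 11>
step 13: apply <-5, -4> → <-35, 7>

<-35, 7>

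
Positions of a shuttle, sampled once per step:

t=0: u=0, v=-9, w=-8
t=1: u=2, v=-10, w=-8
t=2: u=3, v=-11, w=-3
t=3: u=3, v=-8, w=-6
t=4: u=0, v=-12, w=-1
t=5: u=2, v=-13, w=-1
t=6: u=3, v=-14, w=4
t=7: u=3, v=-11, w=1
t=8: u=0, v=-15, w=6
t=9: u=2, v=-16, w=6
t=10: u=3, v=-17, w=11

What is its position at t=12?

Step-to-step displacements: (+2, -1, +0), (+1, -1, +5), (+0, +3, -3), (-3, -4, +5), (+2, -1, +0), (+1, -1, +5), (+0, +3, -3), (-3, -4, +5), (+2, -1, +0), (+1, -1, +5) — a repeating cycle of length 4.
step 11: apply (+0, +3, -3) → u=3, v=-14, w=8
step 12: apply (-3, -4, +5) → u=0, v=-18, w=13

u=0, v=-18, w=13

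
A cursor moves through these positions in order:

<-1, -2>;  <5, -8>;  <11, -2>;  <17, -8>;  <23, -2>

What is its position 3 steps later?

<41, -8>

First: linear, +6 per step → 41 at step 7.
Second: cycles through -2, -8 every 2 steps. Step 7 lands at position 1 of the cycle → -8.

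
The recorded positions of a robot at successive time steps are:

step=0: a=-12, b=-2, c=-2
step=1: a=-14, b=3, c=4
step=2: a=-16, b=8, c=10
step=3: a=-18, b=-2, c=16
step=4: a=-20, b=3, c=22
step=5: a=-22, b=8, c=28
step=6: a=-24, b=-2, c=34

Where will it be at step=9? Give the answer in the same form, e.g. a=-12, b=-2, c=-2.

A: linear, -2 per step → -30 at step 9.
B: cycles through -2, 3, 8 every 3 steps. Step 9 lands at position 0 of the cycle → -2.
C: linear, +6 per step → 52 at step 9.

a=-30, b=-2, c=52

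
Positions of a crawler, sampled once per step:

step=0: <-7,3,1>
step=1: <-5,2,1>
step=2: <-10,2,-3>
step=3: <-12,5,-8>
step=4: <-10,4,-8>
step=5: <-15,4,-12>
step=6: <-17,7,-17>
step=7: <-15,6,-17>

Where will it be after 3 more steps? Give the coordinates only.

<-20,8,-26>

Step-to-step displacements: <+2,-1,+0>, <-5,+0,-4>, <-2,+3,-5>, <+2,-1,+0>, <-5,+0,-4>, <-2,+3,-5>, <+2,-1,+0> — a repeating cycle of length 3.
step 8: apply <-5,+0,-4> → <-20,6,-21>
step 9: apply <-2,+3,-5> → <-22,9,-26>
step 10: apply <+2,-1,+0> → <-20,8,-26>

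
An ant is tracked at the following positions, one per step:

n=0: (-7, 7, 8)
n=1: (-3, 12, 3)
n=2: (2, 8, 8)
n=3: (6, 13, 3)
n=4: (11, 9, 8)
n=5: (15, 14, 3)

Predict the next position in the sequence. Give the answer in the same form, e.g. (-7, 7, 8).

(20, 10, 8)

Differencing gives (+4, +5, -5), (+5, -4, +5), (+4, +5, -5), (+5, -4, +5), (+4, +5, -5). This is the pattern (+4, +5, -5), (+5, -4, +5) repeated.
step 6: apply (+5, -4, +5) → (20, 10, 8)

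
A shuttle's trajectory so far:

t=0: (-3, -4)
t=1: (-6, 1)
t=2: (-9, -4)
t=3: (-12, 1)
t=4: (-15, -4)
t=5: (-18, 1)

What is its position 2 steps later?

(-24, 1)

The first coordinate changes by -3 each step, so at step 7 it is -3 + 7·(-3) = -24.
The second coordinate repeats the cycle [-4, 1] with period 2; step 7 mod 2 = 1, giving 1.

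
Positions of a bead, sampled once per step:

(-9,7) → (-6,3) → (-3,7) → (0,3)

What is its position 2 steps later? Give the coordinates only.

The first coordinate changes by +3 each step, so at step 5 it is -9 + 5·(3) = 6.
The second coordinate repeats the cycle [7, 3] with period 2; step 5 mod 2 = 1, giving 3.

(6,3)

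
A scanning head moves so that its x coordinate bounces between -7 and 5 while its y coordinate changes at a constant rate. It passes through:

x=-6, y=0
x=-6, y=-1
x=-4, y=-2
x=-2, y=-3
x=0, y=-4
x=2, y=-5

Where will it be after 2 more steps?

The x coordinate travels 2 per step and bounces off the walls at -7 and 5.
  step 6: 2 → 4
  step 7: 4 → 4
The y coordinate changes by -1 each step: at step 7 it is -7.

x=4, y=-7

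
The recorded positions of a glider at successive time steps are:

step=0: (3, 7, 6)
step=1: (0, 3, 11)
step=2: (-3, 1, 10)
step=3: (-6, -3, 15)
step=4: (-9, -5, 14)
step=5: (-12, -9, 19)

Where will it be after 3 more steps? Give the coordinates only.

Step-to-step displacements: (-3, -4, +5), (-3, -2, -1), (-3, -4, +5), (-3, -2, -1), (-3, -4, +5) — a repeating cycle of length 2.
step 6: apply (-3, -2, -1) → (-15, -11, 18)
step 7: apply (-3, -4, +5) → (-18, -15, 23)
step 8: apply (-3, -2, -1) → (-21, -17, 22)

(-21, -17, 22)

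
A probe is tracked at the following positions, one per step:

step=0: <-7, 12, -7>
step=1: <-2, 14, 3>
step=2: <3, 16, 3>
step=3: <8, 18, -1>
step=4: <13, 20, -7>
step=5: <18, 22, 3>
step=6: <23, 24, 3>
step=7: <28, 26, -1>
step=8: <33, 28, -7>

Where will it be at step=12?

<53, 36, -7>

The first coordinate changes by +5 each step, so at step 12 it is -7 + 12·(5) = 53.
The second coordinate changes by +2 each step, so at step 12 it is 12 + 12·(2) = 36.
The third coordinate repeats the cycle [-7, 3, 3, -1] with period 4; step 12 mod 4 = 0, giving -7.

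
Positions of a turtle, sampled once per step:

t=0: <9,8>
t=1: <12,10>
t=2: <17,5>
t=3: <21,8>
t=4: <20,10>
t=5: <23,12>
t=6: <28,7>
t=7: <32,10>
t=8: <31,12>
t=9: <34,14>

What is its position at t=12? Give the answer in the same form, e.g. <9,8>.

Differencing gives <+3,+2>, <+5,-5>, <+4,+3>, <-1,+2>, <+3,+2>, <+5,-5>, <+4,+3>, <-1,+2>, <+3,+2>. This is the pattern <+3,+2>, <+5,-5>, <+4,+3>, <-1,+2> repeated.
step 10: apply <+5,-5> → <39,9>
step 11: apply <+4,+3> → <43,12>
step 12: apply <-1,+2> → <42,14>

<42,14>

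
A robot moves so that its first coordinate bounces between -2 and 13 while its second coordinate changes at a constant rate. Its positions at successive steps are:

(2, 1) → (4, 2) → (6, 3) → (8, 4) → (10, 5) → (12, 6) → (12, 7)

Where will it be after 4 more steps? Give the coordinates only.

(4, 11)

The first coordinate travels 2 per step and bounces off the walls at -2 and 13.
  step 7: 12 → 10
  step 8: 10 → 8
  step 9: 8 → 6
  step 10: 6 → 4
The second coordinate changes by +1 each step: at step 10 it is 11.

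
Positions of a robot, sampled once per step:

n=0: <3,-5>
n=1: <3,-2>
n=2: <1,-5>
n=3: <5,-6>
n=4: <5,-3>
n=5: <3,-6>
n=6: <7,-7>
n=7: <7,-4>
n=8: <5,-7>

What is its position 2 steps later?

The moves between consecutive positions are <+0,+3>, <-2,-3>, <+4,-1>, <+0,+3>, <-2,-3>, <+4,-1>, <+0,+3>, <-2,-3>; they repeat the 3-cycle [<+0,+3>, <-2,-3>, <+4,-1>].
step 9: apply <+4,-1> → <9,-8>
step 10: apply <+0,+3> → <9,-5>

<9,-5>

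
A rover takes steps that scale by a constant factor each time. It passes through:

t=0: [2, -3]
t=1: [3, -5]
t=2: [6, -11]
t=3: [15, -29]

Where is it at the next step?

Consecutive displacements [+1, -2], [+3, -6], [+9, -18] scale by a factor of 3 each step.
step 4: [15, -29] + [+27, -54] → [42, -83]

[42, -83]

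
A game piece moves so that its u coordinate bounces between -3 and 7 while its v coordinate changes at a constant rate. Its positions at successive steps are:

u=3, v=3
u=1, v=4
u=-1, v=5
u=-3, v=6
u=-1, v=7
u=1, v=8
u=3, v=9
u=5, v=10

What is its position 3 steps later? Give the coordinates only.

u=3, v=13

The u coordinate travels 2 per step and bounces off the walls at -3 and 7.
  step 8: 5 → 7
  step 9: 7 → 5
  step 10: 5 → 3
The v coordinate changes by +1 each step: at step 10 it is 13.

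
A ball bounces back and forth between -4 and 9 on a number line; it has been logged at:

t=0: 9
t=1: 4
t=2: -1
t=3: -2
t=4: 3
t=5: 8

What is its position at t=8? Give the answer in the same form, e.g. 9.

-3

The value travels 5 per step and bounces off the walls at -4 and 9.
  step 6: 8 → 5
  step 7: 5 → 0
  step 8: 0 → -3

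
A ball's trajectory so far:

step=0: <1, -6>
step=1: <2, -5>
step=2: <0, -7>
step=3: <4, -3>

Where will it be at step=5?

Consecutive displacements <+1, +1>, <-2, -2>, <+4, +4> scale by a factor of -2 each step.
step 4: <4, -3> + <-8, -8> → <-4, -11>
step 5: <-4, -11> + <+16, +16> → <12, 5>

<12, 5>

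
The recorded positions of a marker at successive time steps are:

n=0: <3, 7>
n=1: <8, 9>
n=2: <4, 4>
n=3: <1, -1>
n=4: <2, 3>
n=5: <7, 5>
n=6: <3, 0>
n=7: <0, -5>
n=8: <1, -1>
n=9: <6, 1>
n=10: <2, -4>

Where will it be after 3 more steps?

Differencing gives <+5, +2>, <-4, -5>, <-3, -5>, <+1, +4>, <+5, +2>, <-4, -5>, <-3, -5>, <+1, +4>, <+5, +2>, <-4, -5>. This is the pattern <+5, +2>, <-4, -5>, <-3, -5>, <+1, +4> repeated.
step 11: apply <-3, -5> → <-1, -9>
step 12: apply <+1, +4> → <0, -5>
step 13: apply <+5, +2> → <5, -3>

<5, -3>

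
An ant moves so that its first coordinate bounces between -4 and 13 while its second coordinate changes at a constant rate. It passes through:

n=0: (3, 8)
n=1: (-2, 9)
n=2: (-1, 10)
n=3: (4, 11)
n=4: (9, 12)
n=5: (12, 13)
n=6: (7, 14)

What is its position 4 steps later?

The first coordinate travels 5 per step and bounces off the walls at -4 and 13.
  step 7: 7 → 2
  step 8: 2 → -3
  step 9: -3 → 0
  step 10: 0 → 5
The second coordinate changes by +1 each step: at step 10 it is 18.

(5, 18)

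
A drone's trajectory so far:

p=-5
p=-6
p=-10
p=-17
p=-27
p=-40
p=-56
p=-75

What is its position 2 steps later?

Successive displacements: -1, -4, -7, -10, -13, -16, -19 — each changes by -3.
step 8: -75 − 22 → p=-97
step 9: -97 − 25 → p=-122

p=-122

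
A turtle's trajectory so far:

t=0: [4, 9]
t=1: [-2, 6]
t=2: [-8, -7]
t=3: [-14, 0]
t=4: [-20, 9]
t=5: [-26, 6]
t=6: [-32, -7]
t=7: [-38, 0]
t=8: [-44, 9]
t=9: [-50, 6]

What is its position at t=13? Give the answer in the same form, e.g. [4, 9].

[-74, 6]

The first coordinate changes by -6 each step, so at step 13 it is 4 + 13·(-6) = -74.
The second coordinate repeats the cycle [9, 6, -7, 0] with period 4; step 13 mod 4 = 1, giving 6.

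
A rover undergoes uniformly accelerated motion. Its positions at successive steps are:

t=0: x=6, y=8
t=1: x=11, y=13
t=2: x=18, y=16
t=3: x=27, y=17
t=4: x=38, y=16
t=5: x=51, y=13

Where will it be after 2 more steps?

First differences are (+5, +5), (+7, +3), (+9, +1), (+11, -1), (+13, -3); their common second difference is (+2, -2) (constant acceleration).
step 6: x=51, y=13 + (+15, -5) → x=66, y=8
step 7: x=66, y=8 + (+17, -7) → x=83, y=1

x=83, y=1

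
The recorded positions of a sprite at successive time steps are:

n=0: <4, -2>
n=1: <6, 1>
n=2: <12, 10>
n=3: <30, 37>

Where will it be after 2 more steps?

<246, 361>

Step-to-step displacements: <+2, +3>, <+6, +9>, <+18, +27>; each is 3× the previous.
step 4: <30, 37> + <+54, +81> → <84, 118>
step 5: <84, 118> + <+162, +243> → <246, 361>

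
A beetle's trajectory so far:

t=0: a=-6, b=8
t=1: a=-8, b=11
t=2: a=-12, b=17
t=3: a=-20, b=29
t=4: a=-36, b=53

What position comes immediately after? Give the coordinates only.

Step-to-step displacements: (-2,+3), (-4,+6), (-8,+12), (-16,+24); each is 2× the previous.
step 5: a=-36, b=53 + (-32,+48) → a=-68, b=101

a=-68, b=101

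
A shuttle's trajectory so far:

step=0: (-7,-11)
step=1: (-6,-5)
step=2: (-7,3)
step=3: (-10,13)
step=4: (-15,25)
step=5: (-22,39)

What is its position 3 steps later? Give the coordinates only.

(-55,93)

Successive displacements: (+1,+6), (-1,+8), (-3,+10), (-5,+12), (-7,+14) — each changes by (-2,+2).
step 6: (-22,39) + (-9,+16) → (-31,55)
step 7: (-31,55) + (-11,+18) → (-42,73)
step 8: (-42,73) + (-13,+20) → (-55,93)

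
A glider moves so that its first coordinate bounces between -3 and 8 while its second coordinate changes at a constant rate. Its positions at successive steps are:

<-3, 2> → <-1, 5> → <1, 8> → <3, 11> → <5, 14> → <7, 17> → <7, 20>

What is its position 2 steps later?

<3, 26>

The first coordinate reflects between -3 and 8, moving 2 per step.
  step 7: 7 → 5
  step 8: 5 → 3
The second coordinate changes by +3 each step: at step 8 it is 26.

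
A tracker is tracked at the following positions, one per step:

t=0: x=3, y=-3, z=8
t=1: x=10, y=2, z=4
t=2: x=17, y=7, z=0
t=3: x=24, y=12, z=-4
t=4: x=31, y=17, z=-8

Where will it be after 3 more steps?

Each step adds (+7, +5, -4) to the position.
step 5: x=31, y=17, z=-8 + (+7, +5, -4) → x=38, y=22, z=-12
step 6: x=38, y=22, z=-12 + (+7, +5, -4) → x=45, y=27, z=-16
step 7: x=45, y=27, z=-16 + (+7, +5, -4) → x=52, y=32, z=-20

x=52, y=32, z=-20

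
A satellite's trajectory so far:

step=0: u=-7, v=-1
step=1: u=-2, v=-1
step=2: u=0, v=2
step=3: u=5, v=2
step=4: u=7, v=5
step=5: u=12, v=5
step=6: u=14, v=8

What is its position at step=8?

Differencing gives (+5,+0), (+2,+3), (+5,+0), (+2,+3), (+5,+0), (+2,+3). This is the pattern (+5,+0), (+2,+3) repeated.
step 7: apply (+5,+0) → u=19, v=8
step 8: apply (+2,+3) → u=21, v=11

u=21, v=11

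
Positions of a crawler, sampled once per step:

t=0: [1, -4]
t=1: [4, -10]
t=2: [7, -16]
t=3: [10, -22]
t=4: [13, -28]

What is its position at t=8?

The position changes by [+3, -6] every step.
step 5: [13, -28] + [+3, -6] → [16, -34]
step 6: [16, -34] + [+3, -6] → [19, -40]
step 7: [19, -40] + [+3, -6] → [22, -46]
step 8: [22, -46] + [+3, -6] → [25, -52]

[25, -52]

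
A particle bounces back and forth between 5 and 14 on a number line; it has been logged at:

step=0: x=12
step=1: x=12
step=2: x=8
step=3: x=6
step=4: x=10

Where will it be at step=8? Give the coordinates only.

The value reflects between 5 and 14, moving 4 per step.
  step 5: 10 → 14
  step 6: 14 → 10
  step 7: 10 → 6
  step 8: 6 → 8

x=8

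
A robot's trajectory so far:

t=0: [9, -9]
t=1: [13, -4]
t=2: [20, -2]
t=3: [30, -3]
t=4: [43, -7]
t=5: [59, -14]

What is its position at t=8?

[125, -53]

Taking differences between consecutive positions: [+4, +5], [+7, +2], [+10, -1], [+13, -4], [+16, -7]. These grow by [+3, -3] each step.
step 6: [59, -14] + [+19, -10] → [78, -24]
step 7: [78, -24] + [+22, -13] → [100, -37]
step 8: [100, -37] + [+25, -16] → [125, -53]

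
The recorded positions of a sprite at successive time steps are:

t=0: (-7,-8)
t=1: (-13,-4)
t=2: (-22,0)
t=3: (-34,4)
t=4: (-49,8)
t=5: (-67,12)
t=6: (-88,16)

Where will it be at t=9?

First differences are (-6,+4), (-9,+4), (-12,+4), (-15,+4), (-18,+4), (-21,+4); their common second difference is (-3,+0) (constant acceleration).
step 7: (-88,16) + (-24,+4) → (-112,20)
step 8: (-112,20) + (-27,+4) → (-139,24)
step 9: (-139,24) + (-30,+4) → (-169,28)

(-169,28)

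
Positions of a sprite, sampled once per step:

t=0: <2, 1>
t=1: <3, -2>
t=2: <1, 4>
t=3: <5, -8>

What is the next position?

The jumps are <+1, -3>, <-2, +6>, <+4, -12> — a geometric progression with ratio -2.
step 4: <5, -8> + <-8, +24> → <-3, 16>

<-3, 16>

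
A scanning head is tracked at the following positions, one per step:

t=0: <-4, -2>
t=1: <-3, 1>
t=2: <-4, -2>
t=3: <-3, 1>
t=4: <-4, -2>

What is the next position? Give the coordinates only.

Consecutive displacements <+1, +3>, <-1, -3>, <+1, +3>, <-1, -3> scale by a factor of -1 each step.
step 5: <-4, -2> + <+1, +3> → <-3, 1>

<-3, 1>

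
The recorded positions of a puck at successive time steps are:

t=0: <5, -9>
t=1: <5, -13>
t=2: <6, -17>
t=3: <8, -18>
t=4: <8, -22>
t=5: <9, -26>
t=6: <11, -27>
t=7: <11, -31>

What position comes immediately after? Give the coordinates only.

The moves between consecutive positions are <+0, -4>, <+1, -4>, <+2, -1>, <+0, -4>, <+1, -4>, <+2, -1>, <+0, -4>; they repeat the 3-cycle [<+0, -4>, <+1, -4>, <+2, -1>].
step 8: apply <+1, -4> → <12, -35>

<12, -35>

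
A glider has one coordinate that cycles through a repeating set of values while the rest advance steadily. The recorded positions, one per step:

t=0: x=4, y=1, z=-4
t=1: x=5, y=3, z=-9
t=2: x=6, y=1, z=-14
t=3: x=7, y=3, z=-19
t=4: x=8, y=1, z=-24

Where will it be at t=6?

x=10, y=1, z=-34

The x coordinate changes by +1 each step, so at step 6 it is 4 + 6·(1) = 10.
The y coordinate repeats the cycle [1, 3] with period 2; step 6 mod 2 = 0, giving 1.
The z coordinate changes by -5 each step, so at step 6 it is -4 + 6·(-5) = -34.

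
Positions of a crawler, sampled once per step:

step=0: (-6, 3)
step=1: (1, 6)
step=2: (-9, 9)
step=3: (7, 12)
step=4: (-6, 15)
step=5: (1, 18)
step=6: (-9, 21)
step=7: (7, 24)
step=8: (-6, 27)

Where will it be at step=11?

(7, 36)

First: cycles through -6, 1, -9, 7 every 4 steps. Step 11 lands at position 3 of the cycle → 7.
Second: linear, +3 per step → 36 at step 11.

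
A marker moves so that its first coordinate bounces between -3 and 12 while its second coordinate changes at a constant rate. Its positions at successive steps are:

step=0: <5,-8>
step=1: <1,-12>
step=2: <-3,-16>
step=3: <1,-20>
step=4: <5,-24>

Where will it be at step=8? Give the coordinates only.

<3,-40>

The first coordinate reflects between -3 and 12, moving 4 per step.
  step 5: 5 → 9
  step 6: 9 → 11
  step 7: 11 → 7
  step 8: 7 → 3
The second coordinate changes by -4 each step: at step 8 it is -40.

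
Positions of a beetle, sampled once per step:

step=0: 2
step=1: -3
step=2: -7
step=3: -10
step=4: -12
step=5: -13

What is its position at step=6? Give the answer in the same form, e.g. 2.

-13

First differences are -5, -4, -3, -2, -1; their common second difference is +1 (constant acceleration).
step 6: -13 + 0 → -13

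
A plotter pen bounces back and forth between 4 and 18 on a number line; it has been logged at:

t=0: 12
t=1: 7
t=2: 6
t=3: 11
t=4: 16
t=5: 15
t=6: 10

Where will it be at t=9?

13

The value travels 5 per step and bounces off the walls at 4 and 18.
  step 7: 10 → 5
  step 8: 5 → 8
  step 9: 8 → 13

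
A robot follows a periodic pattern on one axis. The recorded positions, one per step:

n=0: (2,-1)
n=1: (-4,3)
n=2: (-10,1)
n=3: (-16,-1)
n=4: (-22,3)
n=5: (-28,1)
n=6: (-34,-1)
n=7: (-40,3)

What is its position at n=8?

(-46,1)

First: linear, -6 per step → -46 at step 8.
Second: cycles through -1, 3, 1 every 3 steps. Step 8 lands at position 2 of the cycle → 1.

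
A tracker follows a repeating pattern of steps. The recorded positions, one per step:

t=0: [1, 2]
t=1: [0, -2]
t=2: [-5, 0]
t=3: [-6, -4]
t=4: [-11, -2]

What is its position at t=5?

[-12, -6]

The moves between consecutive positions are [-1, -4], [-5, +2], [-1, -4], [-5, +2]; they repeat the 2-cycle [[-1, -4], [-5, +2]].
step 5: apply [-1, -4] → [-12, -6]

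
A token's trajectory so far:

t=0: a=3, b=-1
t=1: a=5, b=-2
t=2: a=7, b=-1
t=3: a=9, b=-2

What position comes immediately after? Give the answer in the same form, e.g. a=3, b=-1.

A: linear, +2 per step → 11 at step 4.
B: cycles through -1, -2 every 2 steps. Step 4 lands at position 0 of the cycle → -1.

a=11, b=-1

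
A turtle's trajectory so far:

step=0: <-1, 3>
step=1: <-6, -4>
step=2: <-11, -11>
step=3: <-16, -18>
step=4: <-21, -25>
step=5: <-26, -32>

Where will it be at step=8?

Each step adds <-5, -7> to the position.
step 6: <-26, -32> + <-5, -7> → <-31, -39>
step 7: <-31, -39> + <-5, -7> → <-36, -46>
step 8: <-36, -46> + <-5, -7> → <-41, -53>

<-41, -53>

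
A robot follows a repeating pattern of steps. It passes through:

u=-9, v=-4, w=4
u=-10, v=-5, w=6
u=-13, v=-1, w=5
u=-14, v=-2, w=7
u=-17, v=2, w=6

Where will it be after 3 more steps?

u=-22, v=4, w=9

Step-to-step displacements: (-1,-1,+2), (-3,+4,-1), (-1,-1,+2), (-3,+4,-1) — a repeating cycle of length 2.
step 5: apply (-1,-1,+2) → u=-18, v=1, w=8
step 6: apply (-3,+4,-1) → u=-21, v=5, w=7
step 7: apply (-1,-1,+2) → u=-22, v=4, w=9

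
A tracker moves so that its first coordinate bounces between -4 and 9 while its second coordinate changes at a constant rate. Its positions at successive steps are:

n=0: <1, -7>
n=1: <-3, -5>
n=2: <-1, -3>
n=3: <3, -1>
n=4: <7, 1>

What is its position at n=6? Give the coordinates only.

The first coordinate travels 4 per step and bounces off the walls at -4 and 9.
  step 5: 7 → 7
  step 6: 7 → 3
The second coordinate changes by +2 each step: at step 6 it is 5.

<3, 5>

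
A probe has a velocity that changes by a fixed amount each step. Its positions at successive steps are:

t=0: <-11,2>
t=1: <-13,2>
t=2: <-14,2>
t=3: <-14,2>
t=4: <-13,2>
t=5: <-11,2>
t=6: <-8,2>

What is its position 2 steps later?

Successive displacements: <-2,+0>, <-1,+0>, <+0,+0>, <+1,+0>, <+2,+0>, <+3,+0> — each changes by <+1,+0>.
step 7: <-8,2> + <+4,+0> → <-4,2>
step 8: <-4,2> + <+5,+0> → <1,2>

<1,2>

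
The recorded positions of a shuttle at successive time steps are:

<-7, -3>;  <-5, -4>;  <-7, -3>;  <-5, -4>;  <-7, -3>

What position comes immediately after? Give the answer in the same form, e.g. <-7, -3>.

<-5, -4>

Step-to-step displacements: <+2, -1>, <-2, +1>, <+2, -1>, <-2, +1>; each is -1× the previous.
step 5: <-7, -3> + <+2, -1> → <-5, -4>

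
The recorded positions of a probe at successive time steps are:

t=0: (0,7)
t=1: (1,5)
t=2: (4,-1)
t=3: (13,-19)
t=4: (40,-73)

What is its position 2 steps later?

The jumps are (+1,-2), (+3,-6), (+9,-18), (+27,-54) — a geometric progression with ratio 3.
step 5: (40,-73) + (+81,-162) → (121,-235)
step 6: (121,-235) + (+243,-486) → (364,-721)

(364,-721)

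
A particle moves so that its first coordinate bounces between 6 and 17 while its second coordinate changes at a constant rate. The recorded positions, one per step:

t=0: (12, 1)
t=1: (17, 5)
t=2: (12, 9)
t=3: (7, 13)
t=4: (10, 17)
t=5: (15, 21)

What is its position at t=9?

(13, 37)

The first coordinate reflects between 6 and 17, moving 5 per step.
  step 6: 15 → 14
  step 7: 14 → 9
  step 8: 9 → 8
  step 9: 8 → 13
The second coordinate changes by +4 each step: at step 9 it is 37.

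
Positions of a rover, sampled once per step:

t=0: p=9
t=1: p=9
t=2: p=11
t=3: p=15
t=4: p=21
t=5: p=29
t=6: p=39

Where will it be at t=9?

p=81

First differences are +0, +2, +4, +6, +8, +10; their common second difference is +2 (constant acceleration).
step 7: 39 + 12 → p=51
step 8: 51 + 14 → p=65
step 9: 65 + 16 → p=81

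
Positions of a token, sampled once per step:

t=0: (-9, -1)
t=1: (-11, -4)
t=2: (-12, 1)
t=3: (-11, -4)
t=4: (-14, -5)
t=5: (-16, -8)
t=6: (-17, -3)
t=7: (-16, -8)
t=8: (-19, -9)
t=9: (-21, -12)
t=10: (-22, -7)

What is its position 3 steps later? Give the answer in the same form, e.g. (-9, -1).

The moves between consecutive positions are (-2, -3), (-1, +5), (+1, -5), (-3, -1), (-2, -3), (-1, +5), (+1, -5), (-3, -1), (-2, -3), (-1, +5); they repeat the 4-cycle [(-2, -3), (-1, +5), (+1, -5), (-3, -1)].
step 11: apply (+1, -5) → (-21, -12)
step 12: apply (-3, -1) → (-24, -13)
step 13: apply (-2, -3) → (-26, -16)

(-26, -16)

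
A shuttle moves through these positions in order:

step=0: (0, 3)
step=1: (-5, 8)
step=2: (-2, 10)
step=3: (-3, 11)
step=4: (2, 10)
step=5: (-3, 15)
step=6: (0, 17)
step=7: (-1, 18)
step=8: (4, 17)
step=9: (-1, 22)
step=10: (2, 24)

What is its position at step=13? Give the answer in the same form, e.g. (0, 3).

(1, 29)

Step-to-step displacements: (-5, +5), (+3, +2), (-1, +1), (+5, -1), (-5, +5), (+3, +2), (-1, +1), (+5, -1), (-5, +5), (+3, +2) — a repeating cycle of length 4.
step 11: apply (-1, +1) → (1, 25)
step 12: apply (+5, -1) → (6, 24)
step 13: apply (-5, +5) → (1, 29)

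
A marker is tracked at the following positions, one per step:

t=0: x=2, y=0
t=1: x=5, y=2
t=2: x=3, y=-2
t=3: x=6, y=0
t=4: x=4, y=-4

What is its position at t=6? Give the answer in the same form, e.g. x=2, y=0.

The moves between consecutive positions are (+3, +2), (-2, -4), (+3, +2), (-2, -4); they repeat the 2-cycle [(+3, +2), (-2, -4)].
step 5: apply (+3, +2) → x=7, y=-2
step 6: apply (-2, -4) → x=5, y=-6

x=5, y=-6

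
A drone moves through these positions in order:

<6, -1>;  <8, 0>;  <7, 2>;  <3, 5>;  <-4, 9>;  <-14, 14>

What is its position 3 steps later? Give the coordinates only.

First differences are <+2, +1>, <-1, +2>, <-4, +3>, <-7, +4>, <-10, +5>; their common second difference is <-3, +1> (constant acceleration).
step 6: <-14, 14> + <-13, +6> → <-27, 20>
step 7: <-27, 20> + <-16, +7> → <-43, 27>
step 8: <-43, 27> + <-19, +8> → <-62, 35>

<-62, 35>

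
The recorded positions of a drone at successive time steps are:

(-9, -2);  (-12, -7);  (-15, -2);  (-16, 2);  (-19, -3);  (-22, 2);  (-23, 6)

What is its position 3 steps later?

Step-to-step displacements: (-3, -5), (-3, +5), (-1, +4), (-3, -5), (-3, +5), (-1, +4) — a repeating cycle of length 3.
step 7: apply (-3, -5) → (-26, 1)
step 8: apply (-3, +5) → (-29, 6)
step 9: apply (-1, +4) → (-30, 10)

(-30, 10)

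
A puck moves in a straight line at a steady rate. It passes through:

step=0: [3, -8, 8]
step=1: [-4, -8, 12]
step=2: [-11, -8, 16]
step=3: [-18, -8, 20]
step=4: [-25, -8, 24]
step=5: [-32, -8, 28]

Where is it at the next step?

[-39, -8, 32]

Constant displacement of [-7, +0, +4] per step.
step 6: [-32, -8, 28] + [-7, +0, +4] → [-39, -8, 32]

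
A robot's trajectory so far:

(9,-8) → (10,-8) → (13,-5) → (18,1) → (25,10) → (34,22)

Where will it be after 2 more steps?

(58,55)

First differences are (+1,+0), (+3,+3), (+5,+6), (+7,+9), (+9,+12); their common second difference is (+2,+3) (constant acceleration).
step 6: (34,22) + (+11,+15) → (45,37)
step 7: (45,37) + (+13,+18) → (58,55)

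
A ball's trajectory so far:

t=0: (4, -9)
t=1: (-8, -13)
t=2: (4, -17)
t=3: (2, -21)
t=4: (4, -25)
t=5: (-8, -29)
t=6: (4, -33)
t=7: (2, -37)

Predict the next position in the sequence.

First: cycles through 4, -8, 4, 2 every 4 steps. Step 8 lands at position 0 of the cycle → 4.
Second: linear, -4 per step → -41 at step 8.

(4, -41)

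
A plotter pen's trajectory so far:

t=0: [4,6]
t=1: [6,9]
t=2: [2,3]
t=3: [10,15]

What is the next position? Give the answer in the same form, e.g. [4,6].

[-6,-9]

The jumps are [+2,+3], [-4,-6], [+8,+12] — a geometric progression with ratio -2.
step 4: [10,15] + [-16,-24] → [-6,-9]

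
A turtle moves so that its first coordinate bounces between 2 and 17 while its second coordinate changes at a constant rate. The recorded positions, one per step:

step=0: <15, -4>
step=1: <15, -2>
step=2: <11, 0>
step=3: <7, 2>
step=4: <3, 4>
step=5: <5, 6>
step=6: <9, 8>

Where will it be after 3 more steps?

The first coordinate reflects between 2 and 17, moving 4 per step.
  step 7: 9 → 13
  step 8: 13 → 17
  step 9: 17 → 13
The second coordinate changes by +2 each step: at step 9 it is 14.

<13, 14>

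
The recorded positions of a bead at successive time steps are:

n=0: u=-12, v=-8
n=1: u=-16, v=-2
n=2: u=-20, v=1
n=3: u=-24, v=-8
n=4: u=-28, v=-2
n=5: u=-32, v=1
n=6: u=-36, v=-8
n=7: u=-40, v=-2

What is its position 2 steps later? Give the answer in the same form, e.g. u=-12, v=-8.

u=-48, v=-8

U: linear, -4 per step → -48 at step 9.
V: cycles through -8, -2, 1 every 3 steps. Step 9 lands at position 0 of the cycle → -8.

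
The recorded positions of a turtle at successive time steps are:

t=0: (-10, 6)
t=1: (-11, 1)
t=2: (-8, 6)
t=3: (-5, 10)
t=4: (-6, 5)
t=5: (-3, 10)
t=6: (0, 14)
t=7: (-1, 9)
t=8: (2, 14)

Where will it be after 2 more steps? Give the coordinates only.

(4, 13)

Step-to-step displacements: (-1, -5), (+3, +5), (+3, +4), (-1, -5), (+3, +5), (+3, +4), (-1, -5), (+3, +5) — a repeating cycle of length 3.
step 9: apply (+3, +4) → (5, 18)
step 10: apply (-1, -5) → (4, 13)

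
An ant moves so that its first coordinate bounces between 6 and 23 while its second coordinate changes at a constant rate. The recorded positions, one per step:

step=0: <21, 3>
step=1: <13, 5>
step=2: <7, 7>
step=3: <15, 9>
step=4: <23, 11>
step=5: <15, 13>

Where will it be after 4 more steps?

The first coordinate reflects between 6 and 23, moving 8 per step.
  step 6: 15 → 7
  step 7: 7 → 13
  step 8: 13 → 21
  step 9: 21 → 17
The second coordinate changes by +2 each step: at step 9 it is 21.

<17, 21>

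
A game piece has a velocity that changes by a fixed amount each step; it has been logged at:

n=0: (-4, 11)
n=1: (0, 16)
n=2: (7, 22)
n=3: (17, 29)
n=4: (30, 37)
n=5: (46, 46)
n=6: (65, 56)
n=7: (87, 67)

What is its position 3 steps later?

(171, 106)

First differences are (+4, +5), (+7, +6), (+10, +7), (+13, +8), (+16, +9), (+19, +10), (+22, +11); their common second difference is (+3, +1) (constant acceleration).
step 8: (87, 67) + (+25, +12) → (112, 79)
step 9: (112, 79) + (+28, +13) → (140, 92)
step 10: (140, 92) + (+31, +14) → (171, 106)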